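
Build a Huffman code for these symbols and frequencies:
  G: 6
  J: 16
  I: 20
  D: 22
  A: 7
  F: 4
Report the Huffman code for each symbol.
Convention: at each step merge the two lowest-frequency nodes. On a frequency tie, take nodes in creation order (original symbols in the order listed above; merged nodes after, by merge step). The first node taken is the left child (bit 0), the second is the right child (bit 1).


Huffman tree construction:
Step 1: Merge F(4) + G(6) = 10
Step 2: Merge A(7) + (F+G)(10) = 17
Step 3: Merge J(16) + (A+(F+G))(17) = 33
Step 4: Merge I(20) + D(22) = 42
Step 5: Merge (J+(A+(F+G)))(33) + (I+D)(42) = 75
Read each symbol's code off the tree from the root (left child = 0, right child = 1).

Codes:
  G: 0111 (length 4)
  J: 00 (length 2)
  I: 10 (length 2)
  D: 11 (length 2)
  A: 010 (length 3)
  F: 0110 (length 4)
Average code length: 177/75 = 2.3600 bits/symbol


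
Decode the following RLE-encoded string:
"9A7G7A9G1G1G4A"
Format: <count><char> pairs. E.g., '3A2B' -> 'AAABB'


Expanding each <count><char> pair:
  9A -> 'AAAAAAAAA'
  7G -> 'GGGGGGG'
  7A -> 'AAAAAAA'
  9G -> 'GGGGGGGGG'
  1G -> 'G'
  1G -> 'G'
  4A -> 'AAAA'

Decoded = AAAAAAAAAGGGGGGGAAAAAAAGGGGGGGGGGGAAAA


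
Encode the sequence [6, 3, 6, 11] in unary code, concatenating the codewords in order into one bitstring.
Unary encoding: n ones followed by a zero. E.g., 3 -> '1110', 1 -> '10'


Encode each number as n ones followed by a terminating 0:
  6 -> 1111110 (7 bits)
  3 -> 1110 (4 bits)
  6 -> 1111110 (7 bits)
  11 -> 111111111110 (12 bits)
Total length = 7 + 4 + 7 + 12 = 30 bits.

Unary([6, 3, 6, 11]) = 111111011101111110111111111110 (30 bits)


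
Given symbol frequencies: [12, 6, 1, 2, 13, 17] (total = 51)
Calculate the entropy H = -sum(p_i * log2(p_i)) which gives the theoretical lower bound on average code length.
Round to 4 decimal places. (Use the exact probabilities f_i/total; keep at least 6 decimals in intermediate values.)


Per-symbol terms -p_i * log2(p_i) with p_i = f_i/51:
  p = 12/51 = 0.235294: log2(p) = -2.087463, -p*log2(p) = 0.491168
  p = 6/51 = 0.117647: log2(p) = -3.087463, -p*log2(p) = 0.363231
  p = 1/51 = 0.019608: log2(p) = -5.672425, -p*log2(p) = 0.111224
  p = 2/51 = 0.039216: log2(p) = -4.672425, -p*log2(p) = 0.183232
  p = 13/51 = 0.254902: log2(p) = -1.971986, -p*log2(p) = 0.502663
  p = 17/51 = 0.333333: log2(p) = -1.584963, -p*log2(p) = 0.528321
H = 0.491168 + 0.363231 + 0.111224 + 0.183232 + 0.502663 + 0.528321 = 2.179839

H = 2.1798 bits/symbol


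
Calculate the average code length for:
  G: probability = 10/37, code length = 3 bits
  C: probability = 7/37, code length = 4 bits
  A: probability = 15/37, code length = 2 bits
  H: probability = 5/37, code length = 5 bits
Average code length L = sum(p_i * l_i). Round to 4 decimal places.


Weighted contributions p_i * l_i:
  G: (10/37) * 3 = 30/37
  C: (7/37) * 4 = 28/37
  A: (15/37) * 2 = 30/37
  H: (5/37) * 5 = 25/37
Sum = (30 + 28 + 30 + 25)/37 = 113/37

L = 113/37 = 3.0541 bits/symbol


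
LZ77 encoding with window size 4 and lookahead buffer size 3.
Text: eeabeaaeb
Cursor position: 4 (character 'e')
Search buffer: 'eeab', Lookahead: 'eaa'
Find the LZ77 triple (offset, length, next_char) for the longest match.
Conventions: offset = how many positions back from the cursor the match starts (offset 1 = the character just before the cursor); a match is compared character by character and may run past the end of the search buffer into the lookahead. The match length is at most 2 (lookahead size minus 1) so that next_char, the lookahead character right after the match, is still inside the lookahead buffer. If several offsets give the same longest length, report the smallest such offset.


Try each offset into the search buffer:
  offset=1 (pos 3, char 'b'): match length 0
  offset=2 (pos 2, char 'a'): match length 0
  offset=3 (pos 1, char 'e'): match length 2
  offset=4 (pos 0, char 'e'): match length 1
Longest match has length 2 at offset 3.
next_char = character at position 4 + 2 = 6 -> 'a'

Best match: offset=3, length=2 (matching 'ea' starting at position 1)
LZ77 triple: (3, 2, 'a')


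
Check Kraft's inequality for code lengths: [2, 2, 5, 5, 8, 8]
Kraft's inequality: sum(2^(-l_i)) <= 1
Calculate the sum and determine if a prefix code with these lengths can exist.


Sum = 2^(-2) + 2^(-2) + 2^(-5) + 2^(-5) + 2^(-8) + 2^(-8)
    = 0.25 + 0.25 + 0.03125 + 0.03125 + 0.00390625 + 0.00390625
    = 146/256 = 0.5703125
Since 0.5703125 <= 1, Kraft's inequality IS satisfied.
A prefix code with these lengths CAN exist.

Kraft sum = 0.5703125. Satisfied.


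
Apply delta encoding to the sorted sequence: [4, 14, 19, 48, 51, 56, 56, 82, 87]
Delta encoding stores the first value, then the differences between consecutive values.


First value: 4
Deltas:
  14 - 4 = 10
  19 - 14 = 5
  48 - 19 = 29
  51 - 48 = 3
  56 - 51 = 5
  56 - 56 = 0
  82 - 56 = 26
  87 - 82 = 5


Delta encoded: [4, 10, 5, 29, 3, 5, 0, 26, 5]


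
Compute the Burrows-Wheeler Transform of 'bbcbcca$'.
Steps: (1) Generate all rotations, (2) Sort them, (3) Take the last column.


Rotations (sorted):
  0: $bbcbcca -> last char: a
  1: a$bbcbcc -> last char: c
  2: bbcbcca$ -> last char: $
  3: bcbcca$b -> last char: b
  4: bcca$bbc -> last char: c
  5: ca$bbcbc -> last char: c
  6: cbcca$bb -> last char: b
  7: cca$bbcb -> last char: b


BWT = ac$bccbb


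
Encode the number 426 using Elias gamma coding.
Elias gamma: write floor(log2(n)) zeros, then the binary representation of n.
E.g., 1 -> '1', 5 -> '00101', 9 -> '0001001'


num_bits = floor(log2(426)) + 1 = 9
leading_zeros = num_bits - 1 = 8
binary(426) = 110101010

Elias gamma(426) = '00000000' + '110101010' = 00000000110101010 (17 bits)


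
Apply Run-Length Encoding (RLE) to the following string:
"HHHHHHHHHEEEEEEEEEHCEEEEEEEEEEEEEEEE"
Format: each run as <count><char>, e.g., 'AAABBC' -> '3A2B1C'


Scanning runs left to right:
  i=0: run of 'H' x 9 -> '9H'
  i=9: run of 'E' x 9 -> '9E'
  i=18: run of 'H' x 1 -> '1H'
  i=19: run of 'C' x 1 -> '1C'
  i=20: run of 'E' x 16 -> '16E'

RLE = 9H9E1H1C16E


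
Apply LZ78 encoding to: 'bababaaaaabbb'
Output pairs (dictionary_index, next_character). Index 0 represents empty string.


LZ78 encoding steps:
Dictionary: {0: ''}
Step 1: w='' (idx 0), next='b' -> output (0, 'b'), add 'b' as idx 1
Step 2: w='' (idx 0), next='a' -> output (0, 'a'), add 'a' as idx 2
Step 3: w='b' (idx 1), next='a' -> output (1, 'a'), add 'ba' as idx 3
Step 4: w='ba' (idx 3), next='a' -> output (3, 'a'), add 'baa' as idx 4
Step 5: w='a' (idx 2), next='a' -> output (2, 'a'), add 'aa' as idx 5
Step 6: w='a' (idx 2), next='b' -> output (2, 'b'), add 'ab' as idx 6
Step 7: w='b' (idx 1), next='b' -> output (1, 'b'), add 'bb' as idx 7


Encoded: [(0, 'b'), (0, 'a'), (1, 'a'), (3, 'a'), (2, 'a'), (2, 'b'), (1, 'b')]


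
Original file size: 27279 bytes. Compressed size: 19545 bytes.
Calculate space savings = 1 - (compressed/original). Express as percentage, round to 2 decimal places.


ratio = compressed/original = 19545/27279 = 0.716485
savings = 1 - ratio = 1 - 0.716485 = 0.283515
as a percentage: 0.283515 * 100 = 28.35%

Space savings = 1 - 19545/27279 = 28.35%


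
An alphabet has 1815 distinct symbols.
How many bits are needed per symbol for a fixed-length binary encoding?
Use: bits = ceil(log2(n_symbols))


log2(1815) = 10.8258
Bracket: 2^10 = 1024 < 1815 <= 2^11 = 2048
So ceil(log2(1815)) = 11

bits = ceil(log2(1815)) = ceil(10.8258) = 11 bits


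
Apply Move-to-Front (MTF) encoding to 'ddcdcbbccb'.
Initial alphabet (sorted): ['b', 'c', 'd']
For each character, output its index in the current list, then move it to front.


MTF encoding:
'd': index 2 in ['b', 'c', 'd'] -> ['d', 'b', 'c']
'd': index 0 in ['d', 'b', 'c'] -> ['d', 'b', 'c']
'c': index 2 in ['d', 'b', 'c'] -> ['c', 'd', 'b']
'd': index 1 in ['c', 'd', 'b'] -> ['d', 'c', 'b']
'c': index 1 in ['d', 'c', 'b'] -> ['c', 'd', 'b']
'b': index 2 in ['c', 'd', 'b'] -> ['b', 'c', 'd']
'b': index 0 in ['b', 'c', 'd'] -> ['b', 'c', 'd']
'c': index 1 in ['b', 'c', 'd'] -> ['c', 'b', 'd']
'c': index 0 in ['c', 'b', 'd'] -> ['c', 'b', 'd']
'b': index 1 in ['c', 'b', 'd'] -> ['b', 'c', 'd']


Output: [2, 0, 2, 1, 1, 2, 0, 1, 0, 1]


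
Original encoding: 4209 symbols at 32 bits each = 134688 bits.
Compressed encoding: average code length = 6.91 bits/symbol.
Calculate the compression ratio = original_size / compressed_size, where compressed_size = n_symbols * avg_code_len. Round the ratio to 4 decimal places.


original_size = n_symbols * orig_bits = 4209 * 32 = 134688 bits
compressed_size = n_symbols * avg_code_len = 4209 * 6.91 = 29084.19 bits
ratio = original_size / compressed_size = 134688 / 29084.19 = 4.631

Compression ratio = 4.631


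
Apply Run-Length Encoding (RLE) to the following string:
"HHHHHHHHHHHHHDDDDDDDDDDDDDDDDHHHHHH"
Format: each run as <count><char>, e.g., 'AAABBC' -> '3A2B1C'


Scanning runs left to right:
  i=0: run of 'H' x 13 -> '13H'
  i=13: run of 'D' x 16 -> '16D'
  i=29: run of 'H' x 6 -> '6H'

RLE = 13H16D6H


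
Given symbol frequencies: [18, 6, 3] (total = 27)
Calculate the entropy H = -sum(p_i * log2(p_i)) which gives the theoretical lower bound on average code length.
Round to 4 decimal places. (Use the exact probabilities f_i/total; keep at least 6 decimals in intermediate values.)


Per-symbol terms -p_i * log2(p_i) with p_i = f_i/27:
  p = 18/27 = 0.666667: log2(p) = -0.584963, -p*log2(p) = 0.389975
  p = 6/27 = 0.222222: log2(p) = -2.169925, -p*log2(p) = 0.482206
  p = 3/27 = 0.111111: log2(p) = -3.169925, -p*log2(p) = 0.352214
H = 0.389975 + 0.482206 + 0.352214 = 1.224395

H = 1.2244 bits/symbol


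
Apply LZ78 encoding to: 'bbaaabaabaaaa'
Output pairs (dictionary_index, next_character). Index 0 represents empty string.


LZ78 encoding steps:
Dictionary: {0: ''}
Step 1: w='' (idx 0), next='b' -> output (0, 'b'), add 'b' as idx 1
Step 2: w='b' (idx 1), next='a' -> output (1, 'a'), add 'ba' as idx 2
Step 3: w='' (idx 0), next='a' -> output (0, 'a'), add 'a' as idx 3
Step 4: w='a' (idx 3), next='b' -> output (3, 'b'), add 'ab' as idx 4
Step 5: w='a' (idx 3), next='a' -> output (3, 'a'), add 'aa' as idx 5
Step 6: w='ba' (idx 2), next='a' -> output (2, 'a'), add 'baa' as idx 6
Step 7: w='aa' (idx 5), end of input -> output (5, '')


Encoded: [(0, 'b'), (1, 'a'), (0, 'a'), (3, 'b'), (3, 'a'), (2, 'a'), (5, '')]


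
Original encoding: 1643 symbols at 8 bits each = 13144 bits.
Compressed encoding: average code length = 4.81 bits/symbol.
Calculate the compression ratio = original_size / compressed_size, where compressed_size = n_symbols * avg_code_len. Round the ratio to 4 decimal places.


original_size = n_symbols * orig_bits = 1643 * 8 = 13144 bits
compressed_size = n_symbols * avg_code_len = 1643 * 4.81 = 7902.83 bits
ratio = original_size / compressed_size = 13144 / 7902.83 = 1.6632

Compression ratio = 1.6632


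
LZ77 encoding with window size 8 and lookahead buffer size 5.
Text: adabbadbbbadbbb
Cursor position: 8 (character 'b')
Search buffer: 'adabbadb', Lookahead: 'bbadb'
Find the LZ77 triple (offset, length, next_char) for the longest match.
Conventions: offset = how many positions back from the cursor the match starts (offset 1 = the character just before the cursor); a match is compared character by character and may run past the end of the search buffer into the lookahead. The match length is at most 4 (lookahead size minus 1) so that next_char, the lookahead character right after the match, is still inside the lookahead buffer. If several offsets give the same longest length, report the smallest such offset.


Try each offset into the search buffer:
  offset=1 (pos 7, char 'b'): match length 2
  offset=2 (pos 6, char 'd'): match length 0
  offset=3 (pos 5, char 'a'): match length 0
  offset=4 (pos 4, char 'b'): match length 1
  offset=5 (pos 3, char 'b'): match length 4
  offset=6 (pos 2, char 'a'): match length 0
  offset=7 (pos 1, char 'd'): match length 0
  offset=8 (pos 0, char 'a'): match length 0
Longest match has length 4 at offset 5.
next_char = character at position 8 + 4 = 12 -> 'b'

Best match: offset=5, length=4 (matching 'bbad' starting at position 3)
LZ77 triple: (5, 4, 'b')


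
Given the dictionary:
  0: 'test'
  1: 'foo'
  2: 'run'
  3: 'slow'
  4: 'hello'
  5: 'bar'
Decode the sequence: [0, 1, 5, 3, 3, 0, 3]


Look up each index in the dictionary:
  0 -> 'test'
  1 -> 'foo'
  5 -> 'bar'
  3 -> 'slow'
  3 -> 'slow'
  0 -> 'test'
  3 -> 'slow'

Decoded: "test foo bar slow slow test slow"


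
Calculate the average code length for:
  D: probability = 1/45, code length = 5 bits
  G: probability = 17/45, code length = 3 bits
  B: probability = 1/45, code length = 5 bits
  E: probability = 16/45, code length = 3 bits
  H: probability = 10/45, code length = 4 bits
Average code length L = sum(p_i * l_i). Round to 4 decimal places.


Weighted contributions p_i * l_i:
  D: (1/45) * 5 = 5/45
  G: (17/45) * 3 = 51/45
  B: (1/45) * 5 = 5/45
  E: (16/45) * 3 = 48/45
  H: (10/45) * 4 = 40/45
Sum = (5 + 51 + 5 + 48 + 40)/45 = 149/45

L = 149/45 = 3.3111 bits/symbol


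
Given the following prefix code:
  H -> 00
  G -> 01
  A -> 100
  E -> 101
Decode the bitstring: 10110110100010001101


Decoding step by step:
Bits 101 -> E
Bits 101 -> E
Bits 101 -> E
Bits 00 -> H
Bits 01 -> G
Bits 00 -> H
Bits 01 -> G
Bits 101 -> E


Decoded message: EEEHGHGE


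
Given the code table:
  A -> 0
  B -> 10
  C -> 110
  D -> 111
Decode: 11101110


Decoding:
111 -> D
0 -> A
111 -> D
0 -> A


Result: DADA


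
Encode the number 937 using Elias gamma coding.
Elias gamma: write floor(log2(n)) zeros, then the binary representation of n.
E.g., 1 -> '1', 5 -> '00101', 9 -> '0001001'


num_bits = floor(log2(937)) + 1 = 10
leading_zeros = num_bits - 1 = 9
binary(937) = 1110101001

Elias gamma(937) = '000000000' + '1110101001' = 0000000001110101001 (19 bits)


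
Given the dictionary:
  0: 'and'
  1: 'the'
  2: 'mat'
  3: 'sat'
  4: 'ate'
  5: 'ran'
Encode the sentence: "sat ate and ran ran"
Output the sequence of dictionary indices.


Look up each word in the dictionary:
  'sat' -> 3
  'ate' -> 4
  'and' -> 0
  'ran' -> 5
  'ran' -> 5

Encoded: [3, 4, 0, 5, 5]


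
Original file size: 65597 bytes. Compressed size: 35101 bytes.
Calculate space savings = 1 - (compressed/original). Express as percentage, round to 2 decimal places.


ratio = compressed/original = 35101/65597 = 0.535101
savings = 1 - ratio = 1 - 0.535101 = 0.464899
as a percentage: 0.464899 * 100 = 46.49%

Space savings = 1 - 35101/65597 = 46.49%


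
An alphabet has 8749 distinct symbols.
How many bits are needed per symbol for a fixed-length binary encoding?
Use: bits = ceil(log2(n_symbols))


log2(8749) = 13.0949
Bracket: 2^13 = 8192 < 8749 <= 2^14 = 16384
So ceil(log2(8749)) = 14

bits = ceil(log2(8749)) = ceil(13.0949) = 14 bits


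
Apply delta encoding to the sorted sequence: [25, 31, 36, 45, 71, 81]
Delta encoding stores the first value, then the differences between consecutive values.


First value: 25
Deltas:
  31 - 25 = 6
  36 - 31 = 5
  45 - 36 = 9
  71 - 45 = 26
  81 - 71 = 10


Delta encoded: [25, 6, 5, 9, 26, 10]


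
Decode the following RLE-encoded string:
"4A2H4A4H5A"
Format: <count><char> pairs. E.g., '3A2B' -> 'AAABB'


Expanding each <count><char> pair:
  4A -> 'AAAA'
  2H -> 'HH'
  4A -> 'AAAA'
  4H -> 'HHHH'
  5A -> 'AAAAA'

Decoded = AAAAHHAAAAHHHHAAAAA


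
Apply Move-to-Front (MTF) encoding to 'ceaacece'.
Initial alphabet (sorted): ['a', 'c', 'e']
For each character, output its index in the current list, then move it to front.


MTF encoding:
'c': index 1 in ['a', 'c', 'e'] -> ['c', 'a', 'e']
'e': index 2 in ['c', 'a', 'e'] -> ['e', 'c', 'a']
'a': index 2 in ['e', 'c', 'a'] -> ['a', 'e', 'c']
'a': index 0 in ['a', 'e', 'c'] -> ['a', 'e', 'c']
'c': index 2 in ['a', 'e', 'c'] -> ['c', 'a', 'e']
'e': index 2 in ['c', 'a', 'e'] -> ['e', 'c', 'a']
'c': index 1 in ['e', 'c', 'a'] -> ['c', 'e', 'a']
'e': index 1 in ['c', 'e', 'a'] -> ['e', 'c', 'a']


Output: [1, 2, 2, 0, 2, 2, 1, 1]


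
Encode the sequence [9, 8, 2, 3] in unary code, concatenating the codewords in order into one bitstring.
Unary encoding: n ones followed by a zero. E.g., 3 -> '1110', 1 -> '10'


Encode each number as n ones followed by a terminating 0:
  9 -> 1111111110 (10 bits)
  8 -> 111111110 (9 bits)
  2 -> 110 (3 bits)
  3 -> 1110 (4 bits)
Total length = 10 + 9 + 3 + 4 = 26 bits.

Unary([9, 8, 2, 3]) = 11111111101111111101101110 (26 bits)


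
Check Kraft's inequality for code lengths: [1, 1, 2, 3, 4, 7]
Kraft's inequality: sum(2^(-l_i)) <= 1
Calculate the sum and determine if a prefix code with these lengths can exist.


Sum = 2^(-1) + 2^(-1) + 2^(-2) + 2^(-3) + 2^(-4) + 2^(-7)
    = 0.5 + 0.5 + 0.25 + 0.125 + 0.0625 + 0.0078125
    = 185/128 = 1.4453125
Since 1.4453125 > 1, Kraft's inequality is NOT satisfied.
A prefix code with these lengths CANNOT exist.

Kraft sum = 1.4453125. Not satisfied.


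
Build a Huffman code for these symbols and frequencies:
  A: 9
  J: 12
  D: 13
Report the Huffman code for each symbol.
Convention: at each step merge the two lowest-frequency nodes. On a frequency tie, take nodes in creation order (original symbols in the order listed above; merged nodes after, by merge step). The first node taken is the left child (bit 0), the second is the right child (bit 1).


Huffman tree construction:
Step 1: Merge A(9) + J(12) = 21
Step 2: Merge D(13) + (A+J)(21) = 34
Read each symbol's code off the tree from the root (left child = 0, right child = 1).

Codes:
  A: 10 (length 2)
  J: 11 (length 2)
  D: 0 (length 1)
Average code length: 55/34 = 1.6176 bits/symbol


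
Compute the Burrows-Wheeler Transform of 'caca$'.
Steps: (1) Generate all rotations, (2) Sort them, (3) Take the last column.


Rotations (sorted):
  0: $caca -> last char: a
  1: a$cac -> last char: c
  2: aca$c -> last char: c
  3: ca$ca -> last char: a
  4: caca$ -> last char: $


BWT = acca$


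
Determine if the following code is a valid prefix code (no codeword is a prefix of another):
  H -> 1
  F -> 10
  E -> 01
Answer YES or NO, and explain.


Checking each pair (does one codeword prefix another?):
  H='1' vs F='10': prefix -- VIOLATION

NO -- this is NOT a valid prefix code. H (1) is a prefix of F (10).


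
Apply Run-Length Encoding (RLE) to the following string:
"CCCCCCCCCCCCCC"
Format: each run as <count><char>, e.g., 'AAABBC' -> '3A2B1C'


Scanning runs left to right:
  i=0: run of 'C' x 14 -> '14C'

RLE = 14C


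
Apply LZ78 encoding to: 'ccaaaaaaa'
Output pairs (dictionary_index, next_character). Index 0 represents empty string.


LZ78 encoding steps:
Dictionary: {0: ''}
Step 1: w='' (idx 0), next='c' -> output (0, 'c'), add 'c' as idx 1
Step 2: w='c' (idx 1), next='a' -> output (1, 'a'), add 'ca' as idx 2
Step 3: w='' (idx 0), next='a' -> output (0, 'a'), add 'a' as idx 3
Step 4: w='a' (idx 3), next='a' -> output (3, 'a'), add 'aa' as idx 4
Step 5: w='aa' (idx 4), next='a' -> output (4, 'a'), add 'aaa' as idx 5


Encoded: [(0, 'c'), (1, 'a'), (0, 'a'), (3, 'a'), (4, 'a')]


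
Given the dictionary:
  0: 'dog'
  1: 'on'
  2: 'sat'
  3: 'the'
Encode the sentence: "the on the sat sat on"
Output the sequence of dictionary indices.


Look up each word in the dictionary:
  'the' -> 3
  'on' -> 1
  'the' -> 3
  'sat' -> 2
  'sat' -> 2
  'on' -> 1

Encoded: [3, 1, 3, 2, 2, 1]


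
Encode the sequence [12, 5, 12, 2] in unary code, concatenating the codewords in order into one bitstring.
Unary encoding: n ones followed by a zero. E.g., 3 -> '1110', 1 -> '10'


Encode each number as n ones followed by a terminating 0:
  12 -> 1111111111110 (13 bits)
  5 -> 111110 (6 bits)
  12 -> 1111111111110 (13 bits)
  2 -> 110 (3 bits)
Total length = 13 + 6 + 13 + 3 = 35 bits.

Unary([12, 5, 12, 2]) = 11111111111101111101111111111110110 (35 bits)


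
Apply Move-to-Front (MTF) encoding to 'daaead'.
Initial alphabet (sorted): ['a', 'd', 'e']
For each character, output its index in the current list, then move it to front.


MTF encoding:
'd': index 1 in ['a', 'd', 'e'] -> ['d', 'a', 'e']
'a': index 1 in ['d', 'a', 'e'] -> ['a', 'd', 'e']
'a': index 0 in ['a', 'd', 'e'] -> ['a', 'd', 'e']
'e': index 2 in ['a', 'd', 'e'] -> ['e', 'a', 'd']
'a': index 1 in ['e', 'a', 'd'] -> ['a', 'e', 'd']
'd': index 2 in ['a', 'e', 'd'] -> ['d', 'a', 'e']


Output: [1, 1, 0, 2, 1, 2]


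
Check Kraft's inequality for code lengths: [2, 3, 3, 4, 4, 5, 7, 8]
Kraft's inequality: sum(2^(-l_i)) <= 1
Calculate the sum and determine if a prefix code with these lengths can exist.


Sum = 2^(-2) + 2^(-3) + 2^(-3) + 2^(-4) + 2^(-4) + 2^(-5) + 2^(-7) + 2^(-8)
    = 0.25 + 0.125 + 0.125 + 0.0625 + 0.0625 + 0.03125 + 0.0078125 + 0.00390625
    = 171/256 = 0.66796875
Since 0.66796875 <= 1, Kraft's inequality IS satisfied.
A prefix code with these lengths CAN exist.

Kraft sum = 0.66796875. Satisfied.


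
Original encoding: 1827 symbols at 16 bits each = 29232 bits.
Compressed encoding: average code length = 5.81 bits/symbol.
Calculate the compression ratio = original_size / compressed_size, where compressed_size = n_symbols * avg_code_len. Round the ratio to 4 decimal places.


original_size = n_symbols * orig_bits = 1827 * 16 = 29232 bits
compressed_size = n_symbols * avg_code_len = 1827 * 5.81 = 10614.87 bits
ratio = original_size / compressed_size = 29232 / 10614.87 = 2.7539

Compression ratio = 2.7539


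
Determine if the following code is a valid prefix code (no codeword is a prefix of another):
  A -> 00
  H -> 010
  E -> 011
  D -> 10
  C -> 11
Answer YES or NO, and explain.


Checking each pair (does one codeword prefix another?):
  A='00' vs H='010': no prefix
  A='00' vs E='011': no prefix
  A='00' vs D='10': no prefix
  A='00' vs C='11': no prefix
  H='010' vs A='00': no prefix
  H='010' vs E='011': no prefix
  H='010' vs D='10': no prefix
  H='010' vs C='11': no prefix
  E='011' vs A='00': no prefix
  E='011' vs H='010': no prefix
  E='011' vs D='10': no prefix
  E='011' vs C='11': no prefix
  D='10' vs A='00': no prefix
  D='10' vs H='010': no prefix
  D='10' vs E='011': no prefix
  D='10' vs C='11': no prefix
  C='11' vs A='00': no prefix
  C='11' vs H='010': no prefix
  C='11' vs E='011': no prefix
  C='11' vs D='10': no prefix
No violation found over all pairs.

YES -- this is a valid prefix code. No codeword is a prefix of any other codeword.


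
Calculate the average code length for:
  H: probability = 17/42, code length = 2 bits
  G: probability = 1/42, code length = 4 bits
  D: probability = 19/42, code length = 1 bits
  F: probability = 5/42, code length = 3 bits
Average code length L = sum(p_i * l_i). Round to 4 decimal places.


Weighted contributions p_i * l_i:
  H: (17/42) * 2 = 34/42
  G: (1/42) * 4 = 4/42
  D: (19/42) * 1 = 19/42
  F: (5/42) * 3 = 15/42
Sum = (34 + 4 + 19 + 15)/42 = 72/42

L = 72/42 = 1.7143 bits/symbol


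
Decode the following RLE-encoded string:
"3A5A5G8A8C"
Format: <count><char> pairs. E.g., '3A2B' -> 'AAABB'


Expanding each <count><char> pair:
  3A -> 'AAA'
  5A -> 'AAAAA'
  5G -> 'GGGGG'
  8A -> 'AAAAAAAA'
  8C -> 'CCCCCCCC'

Decoded = AAAAAAAAGGGGGAAAAAAAACCCCCCCC


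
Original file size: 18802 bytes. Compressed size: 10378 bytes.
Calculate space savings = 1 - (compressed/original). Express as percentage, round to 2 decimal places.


ratio = compressed/original = 10378/18802 = 0.551963
savings = 1 - ratio = 1 - 0.551963 = 0.448037
as a percentage: 0.448037 * 100 = 44.8%

Space savings = 1 - 10378/18802 = 44.8%


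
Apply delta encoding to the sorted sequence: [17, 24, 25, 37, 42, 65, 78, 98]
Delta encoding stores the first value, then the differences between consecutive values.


First value: 17
Deltas:
  24 - 17 = 7
  25 - 24 = 1
  37 - 25 = 12
  42 - 37 = 5
  65 - 42 = 23
  78 - 65 = 13
  98 - 78 = 20


Delta encoded: [17, 7, 1, 12, 5, 23, 13, 20]


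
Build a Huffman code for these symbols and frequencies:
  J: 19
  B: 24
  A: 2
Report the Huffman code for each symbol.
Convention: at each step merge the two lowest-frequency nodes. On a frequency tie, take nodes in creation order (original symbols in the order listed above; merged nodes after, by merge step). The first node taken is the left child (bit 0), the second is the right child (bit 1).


Huffman tree construction:
Step 1: Merge A(2) + J(19) = 21
Step 2: Merge (A+J)(21) + B(24) = 45
Read each symbol's code off the tree from the root (left child = 0, right child = 1).

Codes:
  J: 01 (length 2)
  B: 1 (length 1)
  A: 00 (length 2)
Average code length: 66/45 = 1.4667 bits/symbol


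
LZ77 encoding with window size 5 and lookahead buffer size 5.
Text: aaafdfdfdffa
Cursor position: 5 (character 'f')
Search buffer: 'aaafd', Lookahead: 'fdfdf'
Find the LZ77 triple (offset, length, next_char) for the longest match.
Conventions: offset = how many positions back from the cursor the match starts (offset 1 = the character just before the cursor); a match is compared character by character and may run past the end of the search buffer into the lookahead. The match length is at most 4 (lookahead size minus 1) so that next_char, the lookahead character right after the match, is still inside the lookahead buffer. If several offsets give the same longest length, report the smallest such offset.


Try each offset into the search buffer:
  offset=1 (pos 4, char 'd'): match length 0
  offset=2 (pos 3, char 'f'): match length 4
  offset=3 (pos 2, char 'a'): match length 0
  offset=4 (pos 1, char 'a'): match length 0
  offset=5 (pos 0, char 'a'): match length 0
Longest match has length 4 at offset 2.
next_char = character at position 5 + 4 = 9 -> 'f'

Best match: offset=2, length=4 (matching 'fdfd' starting at position 3)
LZ77 triple: (2, 4, 'f')


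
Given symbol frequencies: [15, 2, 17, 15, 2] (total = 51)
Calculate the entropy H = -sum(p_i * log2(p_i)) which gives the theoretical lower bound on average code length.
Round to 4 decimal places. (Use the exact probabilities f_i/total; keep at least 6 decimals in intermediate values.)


Per-symbol terms -p_i * log2(p_i) with p_i = f_i/51:
  p = 15/51 = 0.294118: log2(p) = -1.765535, -p*log2(p) = 0.519275
  p = 2/51 = 0.039216: log2(p) = -4.672425, -p*log2(p) = 0.183232
  p = 17/51 = 0.333333: log2(p) = -1.584963, -p*log2(p) = 0.528321
  p = 15/51 = 0.294118: log2(p) = -1.765535, -p*log2(p) = 0.519275
  p = 2/51 = 0.039216: log2(p) = -4.672425, -p*log2(p) = 0.183232
H = 0.519275 + 0.183232 + 0.528321 + 0.519275 + 0.183232 = 1.933335

H = 1.9333 bits/symbol


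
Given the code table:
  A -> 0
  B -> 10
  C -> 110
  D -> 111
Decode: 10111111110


Decoding:
10 -> B
111 -> D
111 -> D
110 -> C


Result: BDDC


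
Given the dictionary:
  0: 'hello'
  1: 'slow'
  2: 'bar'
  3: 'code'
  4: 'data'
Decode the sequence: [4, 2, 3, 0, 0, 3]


Look up each index in the dictionary:
  4 -> 'data'
  2 -> 'bar'
  3 -> 'code'
  0 -> 'hello'
  0 -> 'hello'
  3 -> 'code'

Decoded: "data bar code hello hello code"


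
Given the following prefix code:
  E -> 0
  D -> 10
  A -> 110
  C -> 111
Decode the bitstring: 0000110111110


Decoding step by step:
Bits 0 -> E
Bits 0 -> E
Bits 0 -> E
Bits 0 -> E
Bits 110 -> A
Bits 111 -> C
Bits 110 -> A


Decoded message: EEEEACA


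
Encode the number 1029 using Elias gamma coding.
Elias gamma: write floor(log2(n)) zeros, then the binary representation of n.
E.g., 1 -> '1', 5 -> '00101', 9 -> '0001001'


num_bits = floor(log2(1029)) + 1 = 11
leading_zeros = num_bits - 1 = 10
binary(1029) = 10000000101

Elias gamma(1029) = '0000000000' + '10000000101' = 000000000010000000101 (21 bits)


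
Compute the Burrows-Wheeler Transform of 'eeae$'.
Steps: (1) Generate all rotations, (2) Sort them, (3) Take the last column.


Rotations (sorted):
  0: $eeae -> last char: e
  1: ae$ee -> last char: e
  2: e$eea -> last char: a
  3: eae$e -> last char: e
  4: eeae$ -> last char: $


BWT = eeae$


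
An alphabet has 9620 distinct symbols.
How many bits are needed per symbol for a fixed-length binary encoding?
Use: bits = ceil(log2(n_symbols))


log2(9620) = 13.2318
Bracket: 2^13 = 8192 < 9620 <= 2^14 = 16384
So ceil(log2(9620)) = 14

bits = ceil(log2(9620)) = ceil(13.2318) = 14 bits


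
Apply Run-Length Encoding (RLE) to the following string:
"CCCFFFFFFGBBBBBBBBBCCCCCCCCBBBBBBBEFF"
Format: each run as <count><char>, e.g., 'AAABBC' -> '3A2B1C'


Scanning runs left to right:
  i=0: run of 'C' x 3 -> '3C'
  i=3: run of 'F' x 6 -> '6F'
  i=9: run of 'G' x 1 -> '1G'
  i=10: run of 'B' x 9 -> '9B'
  i=19: run of 'C' x 8 -> '8C'
  i=27: run of 'B' x 7 -> '7B'
  i=34: run of 'E' x 1 -> '1E'
  i=35: run of 'F' x 2 -> '2F'

RLE = 3C6F1G9B8C7B1E2F


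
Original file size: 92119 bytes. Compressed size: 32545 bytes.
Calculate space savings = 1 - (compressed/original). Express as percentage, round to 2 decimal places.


ratio = compressed/original = 32545/92119 = 0.353293
savings = 1 - ratio = 1 - 0.353293 = 0.646707
as a percentage: 0.646707 * 100 = 64.67%

Space savings = 1 - 32545/92119 = 64.67%


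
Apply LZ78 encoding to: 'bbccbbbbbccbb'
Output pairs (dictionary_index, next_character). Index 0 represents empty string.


LZ78 encoding steps:
Dictionary: {0: ''}
Step 1: w='' (idx 0), next='b' -> output (0, 'b'), add 'b' as idx 1
Step 2: w='b' (idx 1), next='c' -> output (1, 'c'), add 'bc' as idx 2
Step 3: w='' (idx 0), next='c' -> output (0, 'c'), add 'c' as idx 3
Step 4: w='b' (idx 1), next='b' -> output (1, 'b'), add 'bb' as idx 4
Step 5: w='bb' (idx 4), next='b' -> output (4, 'b'), add 'bbb' as idx 5
Step 6: w='c' (idx 3), next='c' -> output (3, 'c'), add 'cc' as idx 6
Step 7: w='bb' (idx 4), end of input -> output (4, '')


Encoded: [(0, 'b'), (1, 'c'), (0, 'c'), (1, 'b'), (4, 'b'), (3, 'c'), (4, '')]


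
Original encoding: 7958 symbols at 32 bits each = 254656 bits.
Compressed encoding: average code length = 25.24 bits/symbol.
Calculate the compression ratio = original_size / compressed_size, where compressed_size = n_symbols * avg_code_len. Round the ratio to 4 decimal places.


original_size = n_symbols * orig_bits = 7958 * 32 = 254656 bits
compressed_size = n_symbols * avg_code_len = 7958 * 25.24 = 200859.92 bits
ratio = original_size / compressed_size = 254656 / 200859.92 = 1.2678

Compression ratio = 1.2678


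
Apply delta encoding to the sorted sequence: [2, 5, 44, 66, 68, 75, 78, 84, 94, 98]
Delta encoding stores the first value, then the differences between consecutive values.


First value: 2
Deltas:
  5 - 2 = 3
  44 - 5 = 39
  66 - 44 = 22
  68 - 66 = 2
  75 - 68 = 7
  78 - 75 = 3
  84 - 78 = 6
  94 - 84 = 10
  98 - 94 = 4


Delta encoded: [2, 3, 39, 22, 2, 7, 3, 6, 10, 4]


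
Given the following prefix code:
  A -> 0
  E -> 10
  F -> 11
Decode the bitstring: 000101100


Decoding step by step:
Bits 0 -> A
Bits 0 -> A
Bits 0 -> A
Bits 10 -> E
Bits 11 -> F
Bits 0 -> A
Bits 0 -> A


Decoded message: AAAEFAA


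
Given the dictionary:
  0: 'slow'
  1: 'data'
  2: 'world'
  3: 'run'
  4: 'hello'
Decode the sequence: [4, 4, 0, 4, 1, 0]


Look up each index in the dictionary:
  4 -> 'hello'
  4 -> 'hello'
  0 -> 'slow'
  4 -> 'hello'
  1 -> 'data'
  0 -> 'slow'

Decoded: "hello hello slow hello data slow"


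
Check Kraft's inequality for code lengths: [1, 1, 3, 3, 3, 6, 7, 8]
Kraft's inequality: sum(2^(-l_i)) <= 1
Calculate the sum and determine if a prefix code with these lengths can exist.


Sum = 2^(-1) + 2^(-1) + 2^(-3) + 2^(-3) + 2^(-3) + 2^(-6) + 2^(-7) + 2^(-8)
    = 0.5 + 0.5 + 0.125 + 0.125 + 0.125 + 0.015625 + 0.0078125 + 0.00390625
    = 359/256 = 1.40234375
Since 1.40234375 > 1, Kraft's inequality is NOT satisfied.
A prefix code with these lengths CANNOT exist.

Kraft sum = 1.40234375. Not satisfied.


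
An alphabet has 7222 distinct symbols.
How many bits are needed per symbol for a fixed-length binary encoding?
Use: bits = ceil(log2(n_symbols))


log2(7222) = 12.8182
Bracket: 2^12 = 4096 < 7222 <= 2^13 = 8192
So ceil(log2(7222)) = 13

bits = ceil(log2(7222)) = ceil(12.8182) = 13 bits


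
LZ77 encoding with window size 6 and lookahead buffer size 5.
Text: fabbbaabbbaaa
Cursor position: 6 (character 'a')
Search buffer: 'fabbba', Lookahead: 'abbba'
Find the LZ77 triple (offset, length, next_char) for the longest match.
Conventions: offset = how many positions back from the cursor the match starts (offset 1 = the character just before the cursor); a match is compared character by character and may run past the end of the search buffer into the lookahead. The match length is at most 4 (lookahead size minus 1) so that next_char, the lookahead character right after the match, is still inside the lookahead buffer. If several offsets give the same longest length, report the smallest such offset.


Try each offset into the search buffer:
  offset=1 (pos 5, char 'a'): match length 1
  offset=2 (pos 4, char 'b'): match length 0
  offset=3 (pos 3, char 'b'): match length 0
  offset=4 (pos 2, char 'b'): match length 0
  offset=5 (pos 1, char 'a'): match length 4
  offset=6 (pos 0, char 'f'): match length 0
Longest match has length 4 at offset 5.
next_char = character at position 6 + 4 = 10 -> 'a'

Best match: offset=5, length=4 (matching 'abbb' starting at position 1)
LZ77 triple: (5, 4, 'a')


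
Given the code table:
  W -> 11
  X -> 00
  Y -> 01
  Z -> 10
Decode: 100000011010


Decoding:
10 -> Z
00 -> X
00 -> X
01 -> Y
10 -> Z
10 -> Z


Result: ZXXYZZ


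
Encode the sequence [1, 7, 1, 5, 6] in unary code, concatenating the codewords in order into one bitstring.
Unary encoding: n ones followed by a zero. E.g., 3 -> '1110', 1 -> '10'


Encode each number as n ones followed by a terminating 0:
  1 -> 10 (2 bits)
  7 -> 11111110 (8 bits)
  1 -> 10 (2 bits)
  5 -> 111110 (6 bits)
  6 -> 1111110 (7 bits)
Total length = 2 + 8 + 2 + 6 + 7 = 25 bits.

Unary([1, 7, 1, 5, 6]) = 1011111110101111101111110 (25 bits)


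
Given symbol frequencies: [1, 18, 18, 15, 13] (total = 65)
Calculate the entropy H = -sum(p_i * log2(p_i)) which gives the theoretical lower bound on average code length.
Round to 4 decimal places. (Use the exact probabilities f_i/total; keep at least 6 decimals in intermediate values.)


Per-symbol terms -p_i * log2(p_i) with p_i = f_i/65:
  p = 1/65 = 0.015385: log2(p) = -6.022368, -p*log2(p) = 0.092652
  p = 18/65 = 0.276923: log2(p) = -1.852443, -p*log2(p) = 0.512984
  p = 18/65 = 0.276923: log2(p) = -1.852443, -p*log2(p) = 0.512984
  p = 15/65 = 0.230769: log2(p) = -2.115477, -p*log2(p) = 0.488187
  p = 13/65 = 0.200000: log2(p) = -2.321928, -p*log2(p) = 0.464386
H = 0.092652 + 0.512984 + 0.512984 + 0.488187 + 0.464386 = 2.071193

H = 2.0712 bits/symbol


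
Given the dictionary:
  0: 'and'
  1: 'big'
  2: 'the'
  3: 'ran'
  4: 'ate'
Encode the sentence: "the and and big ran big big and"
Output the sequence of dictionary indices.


Look up each word in the dictionary:
  'the' -> 2
  'and' -> 0
  'and' -> 0
  'big' -> 1
  'ran' -> 3
  'big' -> 1
  'big' -> 1
  'and' -> 0

Encoded: [2, 0, 0, 1, 3, 1, 1, 0]


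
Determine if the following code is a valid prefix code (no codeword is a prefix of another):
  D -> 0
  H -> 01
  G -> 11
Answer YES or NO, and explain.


Checking each pair (does one codeword prefix another?):
  D='0' vs H='01': prefix -- VIOLATION

NO -- this is NOT a valid prefix code. D (0) is a prefix of H (01).


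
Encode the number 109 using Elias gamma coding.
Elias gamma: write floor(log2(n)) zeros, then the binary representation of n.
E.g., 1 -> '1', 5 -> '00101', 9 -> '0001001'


num_bits = floor(log2(109)) + 1 = 7
leading_zeros = num_bits - 1 = 6
binary(109) = 1101101

Elias gamma(109) = '000000' + '1101101' = 0000001101101 (13 bits)


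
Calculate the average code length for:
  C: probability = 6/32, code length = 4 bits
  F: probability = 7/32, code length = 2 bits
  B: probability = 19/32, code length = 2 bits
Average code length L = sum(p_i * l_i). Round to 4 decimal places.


Weighted contributions p_i * l_i:
  C: (6/32) * 4 = 24/32
  F: (7/32) * 2 = 14/32
  B: (19/32) * 2 = 38/32
Sum = (24 + 14 + 38)/32 = 76/32

L = 76/32 = 2.3750 bits/symbol


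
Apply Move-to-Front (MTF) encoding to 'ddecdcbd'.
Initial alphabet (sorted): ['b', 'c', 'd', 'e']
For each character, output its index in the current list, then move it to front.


MTF encoding:
'd': index 2 in ['b', 'c', 'd', 'e'] -> ['d', 'b', 'c', 'e']
'd': index 0 in ['d', 'b', 'c', 'e'] -> ['d', 'b', 'c', 'e']
'e': index 3 in ['d', 'b', 'c', 'e'] -> ['e', 'd', 'b', 'c']
'c': index 3 in ['e', 'd', 'b', 'c'] -> ['c', 'e', 'd', 'b']
'd': index 2 in ['c', 'e', 'd', 'b'] -> ['d', 'c', 'e', 'b']
'c': index 1 in ['d', 'c', 'e', 'b'] -> ['c', 'd', 'e', 'b']
'b': index 3 in ['c', 'd', 'e', 'b'] -> ['b', 'c', 'd', 'e']
'd': index 2 in ['b', 'c', 'd', 'e'] -> ['d', 'b', 'c', 'e']


Output: [2, 0, 3, 3, 2, 1, 3, 2]


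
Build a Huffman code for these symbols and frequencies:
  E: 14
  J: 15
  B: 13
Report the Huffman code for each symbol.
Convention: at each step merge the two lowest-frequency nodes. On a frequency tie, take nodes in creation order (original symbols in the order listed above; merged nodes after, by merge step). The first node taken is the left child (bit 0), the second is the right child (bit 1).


Huffman tree construction:
Step 1: Merge B(13) + E(14) = 27
Step 2: Merge J(15) + (B+E)(27) = 42
Read each symbol's code off the tree from the root (left child = 0, right child = 1).

Codes:
  E: 11 (length 2)
  J: 0 (length 1)
  B: 10 (length 2)
Average code length: 69/42 = 1.6429 bits/symbol


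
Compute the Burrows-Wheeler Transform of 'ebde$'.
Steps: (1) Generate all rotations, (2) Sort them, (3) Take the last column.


Rotations (sorted):
  0: $ebde -> last char: e
  1: bde$e -> last char: e
  2: de$eb -> last char: b
  3: e$ebd -> last char: d
  4: ebde$ -> last char: $


BWT = eebd$


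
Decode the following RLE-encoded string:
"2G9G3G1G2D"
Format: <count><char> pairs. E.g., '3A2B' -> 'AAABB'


Expanding each <count><char> pair:
  2G -> 'GG'
  9G -> 'GGGGGGGGG'
  3G -> 'GGG'
  1G -> 'G'
  2D -> 'DD'

Decoded = GGGGGGGGGGGGGGGDD


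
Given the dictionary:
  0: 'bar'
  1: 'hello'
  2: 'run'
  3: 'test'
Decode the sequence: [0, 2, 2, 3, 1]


Look up each index in the dictionary:
  0 -> 'bar'
  2 -> 'run'
  2 -> 'run'
  3 -> 'test'
  1 -> 'hello'

Decoded: "bar run run test hello"


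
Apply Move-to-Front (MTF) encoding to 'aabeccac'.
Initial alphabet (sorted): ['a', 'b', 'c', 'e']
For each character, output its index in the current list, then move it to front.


MTF encoding:
'a': index 0 in ['a', 'b', 'c', 'e'] -> ['a', 'b', 'c', 'e']
'a': index 0 in ['a', 'b', 'c', 'e'] -> ['a', 'b', 'c', 'e']
'b': index 1 in ['a', 'b', 'c', 'e'] -> ['b', 'a', 'c', 'e']
'e': index 3 in ['b', 'a', 'c', 'e'] -> ['e', 'b', 'a', 'c']
'c': index 3 in ['e', 'b', 'a', 'c'] -> ['c', 'e', 'b', 'a']
'c': index 0 in ['c', 'e', 'b', 'a'] -> ['c', 'e', 'b', 'a']
'a': index 3 in ['c', 'e', 'b', 'a'] -> ['a', 'c', 'e', 'b']
'c': index 1 in ['a', 'c', 'e', 'b'] -> ['c', 'a', 'e', 'b']


Output: [0, 0, 1, 3, 3, 0, 3, 1]


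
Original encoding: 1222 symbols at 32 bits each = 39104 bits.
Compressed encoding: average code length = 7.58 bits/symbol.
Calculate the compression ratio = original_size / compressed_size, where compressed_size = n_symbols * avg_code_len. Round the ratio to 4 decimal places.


original_size = n_symbols * orig_bits = 1222 * 32 = 39104 bits
compressed_size = n_symbols * avg_code_len = 1222 * 7.58 = 9262.76 bits
ratio = original_size / compressed_size = 39104 / 9262.76 = 4.2216

Compression ratio = 4.2216


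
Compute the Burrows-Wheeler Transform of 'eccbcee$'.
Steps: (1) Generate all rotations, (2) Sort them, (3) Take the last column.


Rotations (sorted):
  0: $eccbcee -> last char: e
  1: bcee$ecc -> last char: c
  2: cbcee$ec -> last char: c
  3: ccbcee$e -> last char: e
  4: cee$eccb -> last char: b
  5: e$eccbce -> last char: e
  6: eccbcee$ -> last char: $
  7: ee$eccbc -> last char: c


BWT = eccebe$c


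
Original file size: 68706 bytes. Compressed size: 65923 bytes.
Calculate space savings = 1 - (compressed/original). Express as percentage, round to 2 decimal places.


ratio = compressed/original = 65923/68706 = 0.959494
savings = 1 - ratio = 1 - 0.959494 = 0.040506
as a percentage: 0.040506 * 100 = 4.05%

Space savings = 1 - 65923/68706 = 4.05%
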